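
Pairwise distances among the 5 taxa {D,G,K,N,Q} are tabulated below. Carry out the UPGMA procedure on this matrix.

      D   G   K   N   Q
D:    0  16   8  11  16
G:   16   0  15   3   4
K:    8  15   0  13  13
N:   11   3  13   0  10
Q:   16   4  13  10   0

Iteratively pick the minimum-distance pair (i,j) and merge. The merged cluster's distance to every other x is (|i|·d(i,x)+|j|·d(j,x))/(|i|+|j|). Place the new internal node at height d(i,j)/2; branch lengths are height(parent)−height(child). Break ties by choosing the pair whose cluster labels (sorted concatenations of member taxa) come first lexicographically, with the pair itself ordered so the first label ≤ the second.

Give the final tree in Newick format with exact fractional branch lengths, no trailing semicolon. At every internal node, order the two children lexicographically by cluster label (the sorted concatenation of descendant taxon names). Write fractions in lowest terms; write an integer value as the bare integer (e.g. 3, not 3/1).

1. join G+N (d=3) ⇒ GN; edges |G|=3/2, |N|=3/2
  updated: d(D,GN)=27/2, d(GN,K)=14, d(GN,Q)=7
2. join GN+Q (d=7) ⇒ GNQ; edges |GN|=2, |Q|=7/2
  updated: d(D,GNQ)=43/3, d(GNQ,K)=41/3
3. join D+K (d=8) ⇒ DK; edges |D|=4, |K|=4
  updated: d(DK,GNQ)=14
4. join DK+GNQ (d=14) ⇒ DGKNQ; edges |DK|=3, |GNQ|=7/2
final tree: ((D:4,K:4):3,((G:3/2,N:3/2):2,Q:7/2):7/2)
total length: 23

((D:4,K:4):3,((G:3/2,N:3/2):2,Q:7/2):7/2)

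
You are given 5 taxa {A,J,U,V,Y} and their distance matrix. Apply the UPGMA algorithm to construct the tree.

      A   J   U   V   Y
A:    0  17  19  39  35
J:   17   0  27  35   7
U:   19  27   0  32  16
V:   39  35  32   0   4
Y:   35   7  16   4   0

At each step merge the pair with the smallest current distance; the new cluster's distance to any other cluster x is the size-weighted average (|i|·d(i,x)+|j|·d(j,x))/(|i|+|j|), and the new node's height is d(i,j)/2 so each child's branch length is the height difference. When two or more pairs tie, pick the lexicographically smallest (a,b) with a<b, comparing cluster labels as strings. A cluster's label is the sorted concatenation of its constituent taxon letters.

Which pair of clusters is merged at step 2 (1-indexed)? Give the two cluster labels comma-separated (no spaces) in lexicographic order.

A,J

step 1: merge (V,Y) at d=4; branch lengths V→2, Y→2; new cluster VY
  updated: d(A,VY)=37, d(J,VY)=21, d(U,VY)=24
step 2: merge (A,J) at d=17; branch lengths A→17/2, J→17/2; new cluster AJ
  updated: d(AJ,U)=23, d(AJ,VY)=29
step 3: merge (AJ,U) at d=23; branch lengths AJ→3, U→23/2; new cluster AJU
  updated: d(AJU,VY)=82/3
step 4: merge (AJU,VY) at d=82/3; branch lengths AJU→13/6, VY→35/3; new cluster AJUVY
final tree: (((A:17/2,J:17/2):3,U:23/2):13/6,(V:2,Y:2):35/3)
total length: 148/3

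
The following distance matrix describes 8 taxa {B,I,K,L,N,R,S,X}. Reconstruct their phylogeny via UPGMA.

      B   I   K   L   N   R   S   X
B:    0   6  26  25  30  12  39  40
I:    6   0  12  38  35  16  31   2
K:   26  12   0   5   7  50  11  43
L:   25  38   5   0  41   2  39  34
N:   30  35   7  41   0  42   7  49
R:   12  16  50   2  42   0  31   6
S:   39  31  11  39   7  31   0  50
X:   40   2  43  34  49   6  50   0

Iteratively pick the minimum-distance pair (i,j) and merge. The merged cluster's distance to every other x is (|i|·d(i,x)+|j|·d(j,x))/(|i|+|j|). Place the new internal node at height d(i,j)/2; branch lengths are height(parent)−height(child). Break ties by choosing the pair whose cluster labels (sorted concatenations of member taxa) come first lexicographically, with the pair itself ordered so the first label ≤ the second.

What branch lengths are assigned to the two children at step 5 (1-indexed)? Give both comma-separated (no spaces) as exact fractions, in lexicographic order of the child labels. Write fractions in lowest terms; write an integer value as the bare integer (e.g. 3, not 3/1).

37/4,33/4

step 1: merge (I,X) at d=2; branch lengths I→1, X→1; new cluster IX
  updated: d(B,IX)=23, d(IX,K)=55/2, d(IX,L)=36, d(IX,N)=42, d(IX,R)=11, d(IX,S)=81/2
step 2: merge (L,R) at d=2; branch lengths L→1, R→1; new cluster LR
  updated: d(B,LR)=37/2, d(IX,LR)=47/2, d(K,LR)=55/2, d(LR,N)=83/2, d(LR,S)=35
step 3: merge (K,N) at d=7; branch lengths K→7/2, N→7/2; new cluster KN
  updated: d(B,KN)=28, d(IX,KN)=139/4, d(KN,LR)=69/2, d(KN,S)=9
step 4: merge (KN,S) at d=9; branch lengths KN→1, S→9/2; new cluster KNS
  updated: d(B,KNS)=95/3, d(IX,KNS)=110/3, d(KNS,LR)=104/3
step 5: merge (B,LR) at d=37/2; branch lengths B→37/4, LR→33/4; new cluster BLR
  updated: d(BLR,IX)=70/3, d(BLR,KNS)=101/3
step 6: merge (BLR,IX) at d=70/3; branch lengths BLR→29/12, IX→32/3; new cluster BILRX
  updated: d(BILRX,KNS)=523/15
step 7: merge (BILRX,KNS) at d=523/15; branch lengths BILRX→173/30, KNS→194/15; new cluster BIKLNRSX
final tree: (((B:37/4,(L:1,R:1):33/4):29/12,(I:1,X:1):32/3):173/30,((K:7/2,N:7/2):1,S:9/2):194/15)
total length: 3947/60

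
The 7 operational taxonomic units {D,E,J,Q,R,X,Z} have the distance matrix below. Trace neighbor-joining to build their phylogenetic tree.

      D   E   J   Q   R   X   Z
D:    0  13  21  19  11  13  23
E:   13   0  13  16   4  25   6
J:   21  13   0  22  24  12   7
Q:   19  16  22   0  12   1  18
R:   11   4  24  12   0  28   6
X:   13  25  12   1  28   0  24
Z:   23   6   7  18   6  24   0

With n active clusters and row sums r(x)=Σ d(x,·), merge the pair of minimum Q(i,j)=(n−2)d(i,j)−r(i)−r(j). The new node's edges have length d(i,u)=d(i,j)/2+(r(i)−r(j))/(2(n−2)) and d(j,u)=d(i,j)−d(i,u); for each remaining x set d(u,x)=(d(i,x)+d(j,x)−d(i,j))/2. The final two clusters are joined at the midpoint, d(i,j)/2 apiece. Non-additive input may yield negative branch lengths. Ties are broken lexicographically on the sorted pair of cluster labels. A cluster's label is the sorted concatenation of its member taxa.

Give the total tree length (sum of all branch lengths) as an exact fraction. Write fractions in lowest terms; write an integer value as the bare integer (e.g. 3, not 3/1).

615/16

1. join Q+X (d=1, Q=-186) ⇒ QX; edges |Q|=-1, |X|=2
  updated: d(D,QX)=31/2, d(E,QX)=20, d(J,QX)=33/2, d(QX,R)=39/2, d(QX,Z)=41/2
2. join J+Z (d=7, Q=-116) ⇒ JZ; edges |J|=47/8, |Z|=9/8
  updated: d(D,JZ)=37/2, d(E,JZ)=6, d(JZ,QX)=15, d(JZ,R)=23/2
3. join D+QX (d=31/2, Q=-163/2) ⇒ DQX; edges |D|=23/4, |QX|=39/4
  updated: d(DQX,E)=35/4, d(DQX,JZ)=9, d(DQX,R)=15/2
4. join DQX+JZ (d=9, Q=-135/4) ⇒ DJQXZ; edges |DQX|=67/16, |JZ|=77/16
  updated: d(DJQXZ,E)=23/8, d(DJQXZ,R)=5
5. join DJQXZ+E (d=23/8, Q=-95/8) ⇒ DEJQXZ; edges |DJQXZ|=31/16, |E|=15/16
  updated: d(DEJQXZ,R)=49/16
6. join DEJQXZ+R (d=49/16) ⇒ DEJQRXZ; edges |DEJQXZ|=49/32, |R|=49/32
final tree: ((((D:23/4,(Q:-1,X:2):39/4):67/16,(J:47/8,Z:9/8):77/16):31/16,E:15/16):49/32,R:49/32)
total length: 615/16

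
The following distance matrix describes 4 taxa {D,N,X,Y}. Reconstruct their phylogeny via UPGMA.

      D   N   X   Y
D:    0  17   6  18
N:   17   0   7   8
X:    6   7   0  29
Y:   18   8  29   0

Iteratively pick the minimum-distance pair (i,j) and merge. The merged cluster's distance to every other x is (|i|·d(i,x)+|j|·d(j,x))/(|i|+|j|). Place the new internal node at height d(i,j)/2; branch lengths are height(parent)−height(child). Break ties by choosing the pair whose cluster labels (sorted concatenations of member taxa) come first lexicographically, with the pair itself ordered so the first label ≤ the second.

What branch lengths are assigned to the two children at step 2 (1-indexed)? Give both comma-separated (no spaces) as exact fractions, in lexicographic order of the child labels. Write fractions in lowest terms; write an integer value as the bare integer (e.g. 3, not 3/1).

4,4

1. join D+X (d=6) ⇒ DX; edges |D|=3, |X|=3
  updated: d(DX,N)=12, d(DX,Y)=47/2
2. join N+Y (d=8) ⇒ NY; edges |N|=4, |Y|=4
  updated: d(DX,NY)=71/4
3. join DX+NY (d=71/4) ⇒ DNXY; edges |DX|=47/8, |NY|=39/8
final tree: ((D:3,X:3):47/8,(N:4,Y:4):39/8)
total length: 99/4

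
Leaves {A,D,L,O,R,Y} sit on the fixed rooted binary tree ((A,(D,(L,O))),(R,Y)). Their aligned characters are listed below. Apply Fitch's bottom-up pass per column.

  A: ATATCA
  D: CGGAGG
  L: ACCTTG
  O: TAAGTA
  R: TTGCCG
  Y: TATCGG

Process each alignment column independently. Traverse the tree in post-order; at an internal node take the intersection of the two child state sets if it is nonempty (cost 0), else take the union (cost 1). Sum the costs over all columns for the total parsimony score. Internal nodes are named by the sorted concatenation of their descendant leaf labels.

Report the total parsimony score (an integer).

19

[col 0] LO: children L:{A}, O:{T} ∪→ {A,T}; cost 1
[col 0] DLO: children D:{C}, LO:{A,T} ∪→ {A,C,T}; cost 1
[col 0] ADLO: children A:{A}, DLO:{A,C,T} ∩→ {A}; cost 0
[col 0] RY: children R:{T}, Y:{T} ∩→ {T}; cost 0
[col 0] ADLORY: children ADLO:{A}, RY:{T} ∪→ {A,T}; cost 1
[col 1] LO: children L:{C}, O:{A} ∪→ {A,C}; cost 1
[col 1] DLO: children D:{G}, LO:{A,C} ∪→ {A,C,G}; cost 1
[col 1] ADLO: children A:{T}, DLO:{A,C,G} ∪→ {A,C,G,T}; cost 1
[col 1] RY: children R:{T}, Y:{A} ∪→ {A,T}; cost 1
[col 1] ADLORY: children ADLO:{A,C,G,T}, RY:{A,T} ∩→ {A,T}; cost 0
[col 2] LO: children L:{C}, O:{A} ∪→ {A,C}; cost 1
[col 2] DLO: children D:{G}, LO:{A,C} ∪→ {A,C,G}; cost 1
[col 2] ADLO: children A:{A}, DLO:{A,C,G} ∩→ {A}; cost 0
[col 2] RY: children R:{G}, Y:{T} ∪→ {G,T}; cost 1
[col 2] ADLORY: children ADLO:{A}, RY:{G,T} ∪→ {A,G,T}; cost 1
[col 3] LO: children L:{T}, O:{G} ∪→ {G,T}; cost 1
[col 3] DLO: children D:{A}, LO:{G,T} ∪→ {A,G,T}; cost 1
[col 3] ADLO: children A:{T}, DLO:{A,G,T} ∩→ {T}; cost 0
[col 3] RY: children R:{C}, Y:{C} ∩→ {C}; cost 0
[col 3] ADLORY: children ADLO:{T}, RY:{C} ∪→ {C,T}; cost 1
[col 4] LO: children L:{T}, O:{T} ∩→ {T}; cost 0
[col 4] DLO: children D:{G}, LO:{T} ∪→ {G,T}; cost 1
[col 4] ADLO: children A:{C}, DLO:{G,T} ∪→ {C,G,T}; cost 1
[col 4] RY: children R:{C}, Y:{G} ∪→ {C,G}; cost 1
[col 4] ADLORY: children ADLO:{C,G,T}, RY:{C,G} ∩→ {C,G}; cost 0
[col 5] LO: children L:{G}, O:{A} ∪→ {A,G}; cost 1
[col 5] DLO: children D:{G}, LO:{A,G} ∩→ {G}; cost 0
[col 5] ADLO: children A:{A}, DLO:{G} ∪→ {A,G}; cost 1
[col 5] RY: children R:{G}, Y:{G} ∩→ {G}; cost 0
[col 5] ADLORY: children ADLO:{A,G}, RY:{G} ∩→ {G}; cost 0
per-site changes: [3, 4, 4, 3, 3, 2]; total = 19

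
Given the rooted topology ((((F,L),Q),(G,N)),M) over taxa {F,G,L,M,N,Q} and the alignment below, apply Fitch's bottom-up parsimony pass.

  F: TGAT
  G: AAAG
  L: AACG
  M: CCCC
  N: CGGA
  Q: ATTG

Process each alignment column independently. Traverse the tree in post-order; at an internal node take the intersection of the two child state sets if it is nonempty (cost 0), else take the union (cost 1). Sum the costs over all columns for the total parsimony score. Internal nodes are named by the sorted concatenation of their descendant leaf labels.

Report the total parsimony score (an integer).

14

site 0, node FL: F={T} ∪ L={A} → {A,T} (+1)
site 0, node FLQ: FL={A,T} ∩ Q={A} → {A} (+0)
site 0, node GN: G={A} ∪ N={C} → {A,C} (+1)
site 0, node FGLNQ: FLQ={A} ∩ GN={A,C} → {A} (+0)
site 0, node FGLMNQ: FGLNQ={A} ∪ M={C} → {A,C} (+1)
site 1, node FL: F={G} ∪ L={A} → {A,G} (+1)
site 1, node FLQ: FL={A,G} ∪ Q={T} → {A,G,T} (+1)
site 1, node GN: G={A} ∪ N={G} → {A,G} (+1)
site 1, node FGLNQ: FLQ={A,G,T} ∩ GN={A,G} → {A,G} (+0)
site 1, node FGLMNQ: FGLNQ={A,G} ∪ M={C} → {A,C,G} (+1)
site 2, node FL: F={A} ∪ L={C} → {A,C} (+1)
site 2, node FLQ: FL={A,C} ∪ Q={T} → {A,C,T} (+1)
site 2, node GN: G={A} ∪ N={G} → {A,G} (+1)
site 2, node FGLNQ: FLQ={A,C,T} ∩ GN={A,G} → {A} (+0)
site 2, node FGLMNQ: FGLNQ={A} ∪ M={C} → {A,C} (+1)
site 3, node FL: F={T} ∪ L={G} → {G,T} (+1)
site 3, node FLQ: FL={G,T} ∩ Q={G} → {G} (+0)
site 3, node GN: G={G} ∪ N={A} → {A,G} (+1)
site 3, node FGLNQ: FLQ={G} ∩ GN={A,G} → {G} (+0)
site 3, node FGLMNQ: FGLNQ={G} ∪ M={C} → {C,G} (+1)
per-site changes: [3, 4, 4, 3]; total = 14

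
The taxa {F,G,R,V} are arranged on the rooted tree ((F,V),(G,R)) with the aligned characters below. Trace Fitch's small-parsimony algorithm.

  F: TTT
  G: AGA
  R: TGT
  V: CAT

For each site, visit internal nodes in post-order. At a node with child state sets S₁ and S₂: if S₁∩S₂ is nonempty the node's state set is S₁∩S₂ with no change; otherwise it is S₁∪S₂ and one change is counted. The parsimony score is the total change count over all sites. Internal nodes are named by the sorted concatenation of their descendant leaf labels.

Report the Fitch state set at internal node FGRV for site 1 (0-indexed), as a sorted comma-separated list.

A,G,T

[col 0] FV: children F:{T}, V:{C} ∪→ {C,T}; cost 1
[col 0] GR: children G:{A}, R:{T} ∪→ {A,T}; cost 1
[col 0] FGRV: children FV:{C,T}, GR:{A,T} ∩→ {T}; cost 0
[col 1] FV: children F:{T}, V:{A} ∪→ {A,T}; cost 1
[col 1] GR: children G:{G}, R:{G} ∩→ {G}; cost 0
[col 1] FGRV: children FV:{A,T}, GR:{G} ∪→ {A,G,T}; cost 1
[col 2] FV: children F:{T}, V:{T} ∩→ {T}; cost 0
[col 2] GR: children G:{A}, R:{T} ∪→ {A,T}; cost 1
[col 2] FGRV: children FV:{T}, GR:{A,T} ∩→ {T}; cost 0
per-site changes: [2, 2, 1]; total = 5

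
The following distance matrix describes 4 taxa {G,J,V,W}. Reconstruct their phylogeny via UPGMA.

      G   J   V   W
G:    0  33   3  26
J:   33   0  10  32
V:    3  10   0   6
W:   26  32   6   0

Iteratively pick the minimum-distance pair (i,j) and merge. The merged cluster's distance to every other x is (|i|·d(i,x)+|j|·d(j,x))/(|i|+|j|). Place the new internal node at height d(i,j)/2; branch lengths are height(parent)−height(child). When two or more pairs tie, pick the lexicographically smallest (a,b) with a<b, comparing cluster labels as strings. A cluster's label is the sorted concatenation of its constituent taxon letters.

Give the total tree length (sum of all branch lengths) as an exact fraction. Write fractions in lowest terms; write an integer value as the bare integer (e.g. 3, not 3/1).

1. join G+V (d=3) ⇒ GV; edges |G|=3/2, |V|=3/2
  updated: d(GV,J)=43/2, d(GV,W)=16
2. join GV+W (d=16) ⇒ GVW; edges |GV|=13/2, |W|=8
  updated: d(GVW,J)=25
3. join GVW+J (d=25) ⇒ GJVW; edges |GVW|=9/2, |J|=25/2
final tree: (((G:3/2,V:3/2):13/2,W:8):9/2,J:25/2)
total length: 69/2

69/2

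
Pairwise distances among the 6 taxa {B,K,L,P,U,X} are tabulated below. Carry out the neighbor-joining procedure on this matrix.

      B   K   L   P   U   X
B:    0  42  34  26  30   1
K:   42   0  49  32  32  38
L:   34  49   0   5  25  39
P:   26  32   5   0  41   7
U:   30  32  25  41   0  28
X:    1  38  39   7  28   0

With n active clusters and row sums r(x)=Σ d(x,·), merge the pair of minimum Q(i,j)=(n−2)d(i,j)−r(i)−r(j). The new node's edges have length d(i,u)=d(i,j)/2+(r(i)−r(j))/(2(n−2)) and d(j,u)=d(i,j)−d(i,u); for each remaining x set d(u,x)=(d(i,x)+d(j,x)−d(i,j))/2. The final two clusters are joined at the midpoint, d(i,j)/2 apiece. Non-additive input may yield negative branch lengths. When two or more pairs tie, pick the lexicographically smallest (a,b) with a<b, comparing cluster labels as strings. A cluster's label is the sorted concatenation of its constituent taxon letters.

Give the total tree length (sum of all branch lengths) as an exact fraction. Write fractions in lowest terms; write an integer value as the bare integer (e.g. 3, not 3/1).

1. join L+P (d=5, Q=-243) ⇒ LP; edges |L|=61/8, |P|=-21/8
  updated: d(B,LP)=55/2, d(K,LP)=38, d(LP,U)=61/2, d(LP,X)=41/2
2. join B+X (d=1, Q=-185) ⇒ BX; edges |B|=8/3, |X|=-5/3
  updated: d(BX,K)=79/2, d(BX,LP)=47/2, d(BX,U)=57/2
3. join BX+LP (d=47/2, Q=-273/2) ⇒ BLPX; edges |BX|=93/8, |LP|=95/8
  updated: d(BLPX,K)=27, d(BLPX,U)=71/4
4. join BLPX+K (d=27, Q=-307/4) ⇒ BKLPX; edges |BLPX|=51/8, |K|=165/8
  updated: d(BKLPX,U)=91/8
5. join BKLPX+U (d=91/8) ⇒ BKLPUX; edges |BKLPX|=91/16, |U|=91/16
final tree: ((((B:8/3,X:-5/3):93/8,(L:61/8,P:-21/8):95/8):51/8,K:165/8):91/16,U:91/16)
total length: 543/8

543/8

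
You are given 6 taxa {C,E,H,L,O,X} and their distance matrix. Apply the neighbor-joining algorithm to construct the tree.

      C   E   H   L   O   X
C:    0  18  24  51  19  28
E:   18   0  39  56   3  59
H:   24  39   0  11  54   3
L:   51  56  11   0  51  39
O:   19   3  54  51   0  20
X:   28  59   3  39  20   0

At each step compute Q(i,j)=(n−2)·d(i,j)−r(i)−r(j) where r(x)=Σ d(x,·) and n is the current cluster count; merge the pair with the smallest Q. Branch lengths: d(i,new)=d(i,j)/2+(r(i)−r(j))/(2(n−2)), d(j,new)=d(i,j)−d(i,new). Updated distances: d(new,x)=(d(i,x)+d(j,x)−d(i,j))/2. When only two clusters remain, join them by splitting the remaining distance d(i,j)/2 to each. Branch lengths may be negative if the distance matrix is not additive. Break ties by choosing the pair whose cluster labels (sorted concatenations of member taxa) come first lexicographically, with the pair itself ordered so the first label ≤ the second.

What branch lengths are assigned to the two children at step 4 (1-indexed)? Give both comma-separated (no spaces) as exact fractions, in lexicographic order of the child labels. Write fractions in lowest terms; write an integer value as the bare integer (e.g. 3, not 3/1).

1. join E+O (d=3, Q=-310) ⇒ EO; edges |E|=5, |O|=-2
  updated: d(C,EO)=17, d(EO,H)=45, d(EO,L)=52, d(EO,X)=38
2. join C+EO (d=17, Q=-221) ⇒ CEO; edges |C|=19/6, |EO|=83/6
  updated: d(CEO,H)=26, d(CEO,L)=43, d(CEO,X)=49/2
3. join CEO+X (d=49/2, Q=-111) ⇒ CEOX; edges |CEO|=19, |X|=11/2
  updated: d(CEOX,H)=9/4, d(CEOX,L)=115/4
4. join CEOX+H (d=9/4, Q=-42) ⇒ CEHOX; edges |CEOX|=10, |H|=-31/4
  updated: d(CEHOX,L)=75/4
5. join CEHOX+L (d=75/4) ⇒ CEHLOX; edges |CEHOX|=75/8, |L|=75/8
final tree: ((((C:19/6,(E:5,O:-2):83/6):19,X:11/2):10,H:-31/4):75/8,L:75/8)
total length: 131/2

10,-31/4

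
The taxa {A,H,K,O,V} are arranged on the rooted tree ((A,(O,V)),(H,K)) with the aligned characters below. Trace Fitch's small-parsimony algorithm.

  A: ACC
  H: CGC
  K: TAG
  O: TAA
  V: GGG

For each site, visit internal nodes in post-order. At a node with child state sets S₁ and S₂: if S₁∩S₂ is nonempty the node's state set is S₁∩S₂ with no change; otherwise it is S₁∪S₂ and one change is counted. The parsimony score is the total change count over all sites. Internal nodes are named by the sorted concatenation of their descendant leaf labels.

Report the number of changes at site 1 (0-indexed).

3

[col 0] OV: children O:{T}, V:{G} ∪→ {G,T}; cost 1
[col 0] AOV: children A:{A}, OV:{G,T} ∪→ {A,G,T}; cost 1
[col 0] HK: children H:{C}, K:{T} ∪→ {C,T}; cost 1
[col 0] AHKOV: children AOV:{A,G,T}, HK:{C,T} ∩→ {T}; cost 0
[col 1] OV: children O:{A}, V:{G} ∪→ {A,G}; cost 1
[col 1] AOV: children A:{C}, OV:{A,G} ∪→ {A,C,G}; cost 1
[col 1] HK: children H:{G}, K:{A} ∪→ {A,G}; cost 1
[col 1] AHKOV: children AOV:{A,C,G}, HK:{A,G} ∩→ {A,G}; cost 0
[col 2] OV: children O:{A}, V:{G} ∪→ {A,G}; cost 1
[col 2] AOV: children A:{C}, OV:{A,G} ∪→ {A,C,G}; cost 1
[col 2] HK: children H:{C}, K:{G} ∪→ {C,G}; cost 1
[col 2] AHKOV: children AOV:{A,C,G}, HK:{C,G} ∩→ {C,G}; cost 0
per-site changes: [3, 3, 3]; total = 9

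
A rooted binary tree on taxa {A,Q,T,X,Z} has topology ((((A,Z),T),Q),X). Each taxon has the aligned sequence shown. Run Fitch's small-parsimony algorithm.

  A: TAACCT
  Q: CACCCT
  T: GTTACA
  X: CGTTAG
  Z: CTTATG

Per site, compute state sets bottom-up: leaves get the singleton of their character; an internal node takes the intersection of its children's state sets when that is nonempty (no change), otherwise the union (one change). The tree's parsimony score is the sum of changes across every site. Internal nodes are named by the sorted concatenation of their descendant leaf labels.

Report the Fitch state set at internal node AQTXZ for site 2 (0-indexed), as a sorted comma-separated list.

T

[col 0] AZ: children A:{T}, Z:{C} ∪→ {C,T}; cost 1
[col 0] ATZ: children AZ:{C,T}, T:{G} ∪→ {C,G,T}; cost 1
[col 0] AQTZ: children ATZ:{C,G,T}, Q:{C} ∩→ {C}; cost 0
[col 0] AQTXZ: children AQTZ:{C}, X:{C} ∩→ {C}; cost 0
[col 1] AZ: children A:{A}, Z:{T} ∪→ {A,T}; cost 1
[col 1] ATZ: children AZ:{A,T}, T:{T} ∩→ {T}; cost 0
[col 1] AQTZ: children ATZ:{T}, Q:{A} ∪→ {A,T}; cost 1
[col 1] AQTXZ: children AQTZ:{A,T}, X:{G} ∪→ {A,G,T}; cost 1
[col 2] AZ: children A:{A}, Z:{T} ∪→ {A,T}; cost 1
[col 2] ATZ: children AZ:{A,T}, T:{T} ∩→ {T}; cost 0
[col 2] AQTZ: children ATZ:{T}, Q:{C} ∪→ {C,T}; cost 1
[col 2] AQTXZ: children AQTZ:{C,T}, X:{T} ∩→ {T}; cost 0
[col 3] AZ: children A:{C}, Z:{A} ∪→ {A,C}; cost 1
[col 3] ATZ: children AZ:{A,C}, T:{A} ∩→ {A}; cost 0
[col 3] AQTZ: children ATZ:{A}, Q:{C} ∪→ {A,C}; cost 1
[col 3] AQTXZ: children AQTZ:{A,C}, X:{T} ∪→ {A,C,T}; cost 1
[col 4] AZ: children A:{C}, Z:{T} ∪→ {C,T}; cost 1
[col 4] ATZ: children AZ:{C,T}, T:{C} ∩→ {C}; cost 0
[col 4] AQTZ: children ATZ:{C}, Q:{C} ∩→ {C}; cost 0
[col 4] AQTXZ: children AQTZ:{C}, X:{A} ∪→ {A,C}; cost 1
[col 5] AZ: children A:{T}, Z:{G} ∪→ {G,T}; cost 1
[col 5] ATZ: children AZ:{G,T}, T:{A} ∪→ {A,G,T}; cost 1
[col 5] AQTZ: children ATZ:{A,G,T}, Q:{T} ∩→ {T}; cost 0
[col 5] AQTXZ: children AQTZ:{T}, X:{G} ∪→ {G,T}; cost 1
per-site changes: [2, 3, 2, 3, 2, 3]; total = 15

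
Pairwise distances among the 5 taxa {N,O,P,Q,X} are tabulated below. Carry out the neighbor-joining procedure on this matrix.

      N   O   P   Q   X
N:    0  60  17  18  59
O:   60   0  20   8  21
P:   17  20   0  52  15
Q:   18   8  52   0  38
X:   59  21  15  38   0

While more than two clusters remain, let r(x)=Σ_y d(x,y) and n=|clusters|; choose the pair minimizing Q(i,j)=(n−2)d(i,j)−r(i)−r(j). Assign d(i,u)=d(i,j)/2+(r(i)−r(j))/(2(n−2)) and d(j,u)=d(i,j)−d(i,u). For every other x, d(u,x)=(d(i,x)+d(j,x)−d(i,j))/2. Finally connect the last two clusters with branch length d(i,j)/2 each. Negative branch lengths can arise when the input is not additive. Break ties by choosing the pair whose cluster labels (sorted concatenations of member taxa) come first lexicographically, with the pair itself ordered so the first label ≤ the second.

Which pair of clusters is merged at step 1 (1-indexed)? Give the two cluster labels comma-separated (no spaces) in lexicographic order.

N,Q

1. join N+Q (d=18, Q=-216) ⇒ NQ; edges |N|=46/3, |Q|=8/3
  updated: d(NQ,O)=25, d(NQ,P)=51/2, d(NQ,X)=79/2
2. join NQ+O (d=25, Q=-106) ⇒ NOQ; edges |NQ|=37/2, |O|=13/2
  updated: d(NOQ,P)=41/4, d(NOQ,X)=71/4
3. join NOQ+P (d=41/4, Q=-43) ⇒ NOPQ; edges |NOQ|=13/2, |P|=15/4
  updated: d(NOPQ,X)=45/4
4. join NOPQ+X (d=45/4) ⇒ NOPQX; edges |NOPQ|=45/8, |X|=45/8
final tree: ((((N:46/3,Q:8/3):37/2,O:13/2):13/2,P:15/4):45/8,X:45/8)
total length: 129/2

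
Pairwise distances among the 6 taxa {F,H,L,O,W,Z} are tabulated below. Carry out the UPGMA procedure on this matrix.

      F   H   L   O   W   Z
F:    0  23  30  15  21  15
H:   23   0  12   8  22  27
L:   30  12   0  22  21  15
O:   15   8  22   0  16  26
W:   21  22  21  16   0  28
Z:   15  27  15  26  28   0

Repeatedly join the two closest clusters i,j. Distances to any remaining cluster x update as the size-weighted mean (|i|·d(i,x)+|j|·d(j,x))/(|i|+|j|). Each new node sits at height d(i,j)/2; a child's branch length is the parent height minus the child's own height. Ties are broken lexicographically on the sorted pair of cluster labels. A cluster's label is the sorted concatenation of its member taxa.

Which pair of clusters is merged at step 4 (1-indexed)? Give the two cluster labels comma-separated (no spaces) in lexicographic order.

1. join H+O (d=8) ⇒ HO; edges |H|=4, |O|=4
  updated: d(F,HO)=19, d(HO,L)=17, d(HO,W)=19, d(HO,Z)=53/2
2. join F+Z (d=15) ⇒ FZ; edges |F|=15/2, |Z|=15/2
  updated: d(FZ,HO)=91/4, d(FZ,L)=45/2, d(FZ,W)=49/2
3. join HO+L (d=17) ⇒ HLO; edges |HO|=9/2, |L|=17/2
  updated: d(FZ,HLO)=68/3, d(HLO,W)=59/3
4. join HLO+W (d=59/3) ⇒ HLOW; edges |HLO|=4/3, |W|=59/6
  updated: d(FZ,HLOW)=185/8
5. join FZ+HLOW (d=185/8) ⇒ FHLOWZ; edges |FZ|=65/16, |HLOW|=83/48
final tree: ((F:15/2,Z:15/2):65/16,(((H:4,O:4):9/2,L:17/2):4/3,W:59/6):83/48)
total length: 1271/24

HLO,W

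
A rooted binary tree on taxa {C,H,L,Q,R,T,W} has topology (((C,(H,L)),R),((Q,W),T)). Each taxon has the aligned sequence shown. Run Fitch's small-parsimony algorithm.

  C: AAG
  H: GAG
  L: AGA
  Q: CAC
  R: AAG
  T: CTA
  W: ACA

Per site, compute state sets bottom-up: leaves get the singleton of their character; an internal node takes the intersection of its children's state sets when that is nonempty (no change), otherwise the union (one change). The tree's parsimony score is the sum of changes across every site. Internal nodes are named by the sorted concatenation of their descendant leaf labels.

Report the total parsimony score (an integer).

[col 0] HL: children H:{G}, L:{A} ∪→ {A,G}; cost 1
[col 0] CHL: children C:{A}, HL:{A,G} ∩→ {A}; cost 0
[col 0] CHLR: children CHL:{A}, R:{A} ∩→ {A}; cost 0
[col 0] QW: children Q:{C}, W:{A} ∪→ {A,C}; cost 1
[col 0] QTW: children QW:{A,C}, T:{C} ∩→ {C}; cost 0
[col 0] CHLQRTW: children CHLR:{A}, QTW:{C} ∪→ {A,C}; cost 1
[col 1] HL: children H:{A}, L:{G} ∪→ {A,G}; cost 1
[col 1] CHL: children C:{A}, HL:{A,G} ∩→ {A}; cost 0
[col 1] CHLR: children CHL:{A}, R:{A} ∩→ {A}; cost 0
[col 1] QW: children Q:{A}, W:{C} ∪→ {A,C}; cost 1
[col 1] QTW: children QW:{A,C}, T:{T} ∪→ {A,C,T}; cost 1
[col 1] CHLQRTW: children CHLR:{A}, QTW:{A,C,T} ∩→ {A}; cost 0
[col 2] HL: children H:{G}, L:{A} ∪→ {A,G}; cost 1
[col 2] CHL: children C:{G}, HL:{A,G} ∩→ {G}; cost 0
[col 2] CHLR: children CHL:{G}, R:{G} ∩→ {G}; cost 0
[col 2] QW: children Q:{C}, W:{A} ∪→ {A,C}; cost 1
[col 2] QTW: children QW:{A,C}, T:{A} ∩→ {A}; cost 0
[col 2] CHLQRTW: children CHLR:{G}, QTW:{A} ∪→ {A,G}; cost 1
per-site changes: [3, 3, 3]; total = 9

9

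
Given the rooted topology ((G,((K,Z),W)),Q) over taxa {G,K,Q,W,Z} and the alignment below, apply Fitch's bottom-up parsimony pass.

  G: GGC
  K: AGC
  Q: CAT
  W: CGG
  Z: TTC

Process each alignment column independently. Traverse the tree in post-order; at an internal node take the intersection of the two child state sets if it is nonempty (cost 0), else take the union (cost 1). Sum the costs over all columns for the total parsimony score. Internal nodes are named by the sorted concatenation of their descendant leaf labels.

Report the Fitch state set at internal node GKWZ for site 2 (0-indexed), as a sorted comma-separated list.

C

[col 0] KZ: children K:{A}, Z:{T} ∪→ {A,T}; cost 1
[col 0] KWZ: children KZ:{A,T}, W:{C} ∪→ {A,C,T}; cost 1
[col 0] GKWZ: children G:{G}, KWZ:{A,C,T} ∪→ {A,C,G,T}; cost 1
[col 0] GKQWZ: children GKWZ:{A,C,G,T}, Q:{C} ∩→ {C}; cost 0
[col 1] KZ: children K:{G}, Z:{T} ∪→ {G,T}; cost 1
[col 1] KWZ: children KZ:{G,T}, W:{G} ∩→ {G}; cost 0
[col 1] GKWZ: children G:{G}, KWZ:{G} ∩→ {G}; cost 0
[col 1] GKQWZ: children GKWZ:{G}, Q:{A} ∪→ {A,G}; cost 1
[col 2] KZ: children K:{C}, Z:{C} ∩→ {C}; cost 0
[col 2] KWZ: children KZ:{C}, W:{G} ∪→ {C,G}; cost 1
[col 2] GKWZ: children G:{C}, KWZ:{C,G} ∩→ {C}; cost 0
[col 2] GKQWZ: children GKWZ:{C}, Q:{T} ∪→ {C,T}; cost 1
per-site changes: [3, 2, 2]; total = 7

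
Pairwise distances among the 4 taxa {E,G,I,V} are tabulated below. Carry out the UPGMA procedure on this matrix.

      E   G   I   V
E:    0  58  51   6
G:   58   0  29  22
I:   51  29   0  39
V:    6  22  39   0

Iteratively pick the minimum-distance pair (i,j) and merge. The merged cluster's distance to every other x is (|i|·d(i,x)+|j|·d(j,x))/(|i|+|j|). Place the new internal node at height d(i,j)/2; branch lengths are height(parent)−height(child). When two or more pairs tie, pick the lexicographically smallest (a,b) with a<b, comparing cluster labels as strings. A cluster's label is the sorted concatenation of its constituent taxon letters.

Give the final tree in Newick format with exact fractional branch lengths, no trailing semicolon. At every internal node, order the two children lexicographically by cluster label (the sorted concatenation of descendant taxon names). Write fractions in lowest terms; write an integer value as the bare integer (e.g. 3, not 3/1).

((E:3,V:3):73/4,(G:29/2,I:29/2):27/4)

1. join E+V (d=6) ⇒ EV; edges |E|=3, |V|=3
  updated: d(EV,G)=40, d(EV,I)=45
2. join G+I (d=29) ⇒ GI; edges |G|=29/2, |I|=29/2
  updated: d(EV,GI)=85/2
3. join EV+GI (d=85/2) ⇒ EGIV; edges |EV|=73/4, |GI|=27/4
final tree: ((E:3,V:3):73/4,(G:29/2,I:29/2):27/4)
total length: 60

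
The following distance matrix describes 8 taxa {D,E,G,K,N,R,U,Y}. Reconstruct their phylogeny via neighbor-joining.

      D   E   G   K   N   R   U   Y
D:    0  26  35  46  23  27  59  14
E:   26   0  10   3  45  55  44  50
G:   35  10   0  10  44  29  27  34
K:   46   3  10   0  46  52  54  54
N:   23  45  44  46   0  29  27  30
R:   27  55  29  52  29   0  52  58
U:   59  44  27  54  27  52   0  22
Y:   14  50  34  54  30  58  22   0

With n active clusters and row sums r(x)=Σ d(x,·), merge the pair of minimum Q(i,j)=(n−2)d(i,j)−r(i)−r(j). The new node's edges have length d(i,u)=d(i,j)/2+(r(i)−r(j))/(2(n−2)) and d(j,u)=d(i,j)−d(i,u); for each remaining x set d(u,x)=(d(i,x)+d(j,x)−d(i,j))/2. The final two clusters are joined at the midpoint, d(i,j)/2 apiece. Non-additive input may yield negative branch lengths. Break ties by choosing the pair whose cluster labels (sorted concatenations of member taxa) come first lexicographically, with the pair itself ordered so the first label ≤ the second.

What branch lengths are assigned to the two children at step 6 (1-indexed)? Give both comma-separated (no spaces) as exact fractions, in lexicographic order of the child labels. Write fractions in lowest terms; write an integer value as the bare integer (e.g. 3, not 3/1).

iteration 1: select E,K (d=3, Q=-480); attach at lengths (-7/6, 25/6); label the merged cluster EK
  updated: d(D,EK)=69/2, d(EK,G)=17/2, d(EK,N)=44, d(EK,R)=52, d(EK,U)=95/2, d(EK,Y)=101/2
iteration 2: select EK,G (d=17/2, Q=-372); attach at lengths (51/5, -17/10); label the merged cluster EGK
  updated: d(D,EGK)=61/2, d(EGK,N)=159/4, d(EGK,R)=145/4, d(EGK,U)=33, d(EGK,Y)=38
iteration 3: select U,Y (d=22, Q=-267); attach at lengths (119/8, 57/8); label the merged cluster UY
  updated: d(D,UY)=51/2, d(EGK,UY)=49/2, d(N,UY)=35/2, d(R,UY)=44
iteration 4: select EGK,UY (d=49/2, Q=-169); attach at lengths (31/2, 9); label the merged cluster EGKUY
  updated: d(D,EGKUY)=63/4, d(EGKUY,N)=131/8, d(EGKUY,R)=223/8
iteration 5: select D,R (d=27, Q=-765/8); attach at lengths (287/32, 577/32); label the merged cluster DR
  updated: d(DR,EGKUY)=133/16, d(DR,N)=25/2
iteration 6: select DR,EGKUY (d=133/16, Q=-595/16); attach at lengths (71/32, 195/32); label the merged cluster DEGKRUY
  updated: d(DEGKRUY,N)=329/32
iteration 7: select DEGKRUY,N (d=329/32); attach at lengths (329/64, 329/64); label the merged cluster DEGKNRUY
final tree: (((D:287/32,R:577/32):71/32,(((E:-7/6,K:25/6):51/5,G:-17/10):31/2,(U:119/8,Y:57/8):9):195/32):329/64,N:329/64)
total length: 3315/32

71/32,195/32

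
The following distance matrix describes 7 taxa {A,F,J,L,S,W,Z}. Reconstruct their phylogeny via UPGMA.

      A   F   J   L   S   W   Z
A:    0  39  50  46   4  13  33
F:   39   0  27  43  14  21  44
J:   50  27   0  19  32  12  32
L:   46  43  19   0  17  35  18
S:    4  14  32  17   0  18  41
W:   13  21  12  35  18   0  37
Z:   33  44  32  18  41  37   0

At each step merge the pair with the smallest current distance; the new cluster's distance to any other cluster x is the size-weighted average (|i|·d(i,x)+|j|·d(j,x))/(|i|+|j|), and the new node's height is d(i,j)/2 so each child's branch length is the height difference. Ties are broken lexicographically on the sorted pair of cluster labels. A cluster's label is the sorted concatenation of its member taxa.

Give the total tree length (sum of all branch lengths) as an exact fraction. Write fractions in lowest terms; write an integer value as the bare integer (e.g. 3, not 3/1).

1163/15

iteration 1: select A,S (d=4); attach at lengths (2, 2); label the merged cluster AS
  updated: d(AS,F)=53/2, d(AS,J)=41, d(AS,L)=63/2, d(AS,W)=31/2, d(AS,Z)=37
iteration 2: select J,W (d=12); attach at lengths (6, 6); label the merged cluster JW
  updated: d(AS,JW)=113/4, d(F,JW)=24, d(JW,L)=27, d(JW,Z)=69/2
iteration 3: select L,Z (d=18); attach at lengths (9, 9); label the merged cluster LZ
  updated: d(AS,LZ)=137/4, d(F,LZ)=87/2, d(JW,LZ)=123/4
iteration 4: select F,JW (d=24); attach at lengths (12, 6); label the merged cluster FJW
  updated: d(AS,FJW)=83/3, d(FJW,LZ)=35
iteration 5: select AS,FJW (d=83/3); attach at lengths (71/6, 11/6); label the merged cluster AFJSW
  updated: d(AFJSW,LZ)=347/10
iteration 6: select AFJSW,LZ (d=347/10); attach at lengths (211/60, 167/20); label the merged cluster AFJLSWZ
final tree: (((A:2,S:2):71/6,(F:12,(J:6,W:6):6):11/6):211/60,(L:9,Z:9):167/20)
total length: 1163/15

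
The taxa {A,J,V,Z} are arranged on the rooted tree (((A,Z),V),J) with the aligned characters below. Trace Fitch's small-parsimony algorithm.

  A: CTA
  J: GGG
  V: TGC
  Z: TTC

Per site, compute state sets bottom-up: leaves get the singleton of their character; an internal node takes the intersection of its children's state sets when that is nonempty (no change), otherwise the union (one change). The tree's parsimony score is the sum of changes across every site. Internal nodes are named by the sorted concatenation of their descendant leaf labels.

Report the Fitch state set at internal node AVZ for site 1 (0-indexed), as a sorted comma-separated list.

G,T

AZ@0: {C} ∪ {T} = {C,T} (union, +1)
AVZ@0: {C,T} ∩ {T} = {T} (intersection, +0)
AJVZ@0: {T} ∪ {G} = {G,T} (union, +1)
AZ@1: {T} ∩ {T} = {T} (intersection, +0)
AVZ@1: {T} ∪ {G} = {G,T} (union, +1)
AJVZ@1: {G,T} ∩ {G} = {G} (intersection, +0)
AZ@2: {A} ∪ {C} = {A,C} (union, +1)
AVZ@2: {A,C} ∩ {C} = {C} (intersection, +0)
AJVZ@2: {C} ∪ {G} = {C,G} (union, +1)
per-site changes: [2, 1, 2]; total = 5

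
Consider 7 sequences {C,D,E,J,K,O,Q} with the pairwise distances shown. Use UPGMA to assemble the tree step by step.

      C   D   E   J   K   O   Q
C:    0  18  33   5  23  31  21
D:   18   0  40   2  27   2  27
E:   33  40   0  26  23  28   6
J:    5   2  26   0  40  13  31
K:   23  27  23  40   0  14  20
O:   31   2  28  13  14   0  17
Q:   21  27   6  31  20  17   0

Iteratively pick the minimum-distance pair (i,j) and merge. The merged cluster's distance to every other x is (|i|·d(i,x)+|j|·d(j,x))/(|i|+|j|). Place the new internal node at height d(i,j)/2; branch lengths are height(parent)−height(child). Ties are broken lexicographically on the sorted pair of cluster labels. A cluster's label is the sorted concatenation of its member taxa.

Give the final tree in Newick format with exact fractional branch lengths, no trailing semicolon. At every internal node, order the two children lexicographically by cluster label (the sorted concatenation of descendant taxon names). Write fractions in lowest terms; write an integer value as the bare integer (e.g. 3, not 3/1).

((C:9,((D:1,J:1):11/4,O:15/4):21/4):37/8,((E:3,Q:3):31/4,K:43/4):23/8)

1. join D+J (d=2) ⇒ DJ; edges |D|=1, |J|=1
  updated: d(C,DJ)=23/2, d(DJ,E)=33, d(DJ,K)=67/2, d(DJ,O)=15/2, d(DJ,Q)=29
2. join E+Q (d=6) ⇒ EQ; edges |E|=3, |Q|=3
  updated: d(C,EQ)=27, d(DJ,EQ)=31, d(EQ,K)=43/2, d(EQ,O)=45/2
3. join DJ+O (d=15/2) ⇒ DJO; edges |DJ|=11/4, |O|=15/4
  updated: d(C,DJO)=18, d(DJO,EQ)=169/6, d(DJO,K)=27
4. join C+DJO (d=18) ⇒ CDJO; edges |C|=9, |DJO|=21/4
  updated: d(CDJO,EQ)=223/8, d(CDJO,K)=26
5. join EQ+K (d=43/2) ⇒ EKQ; edges |EQ|=31/4, |K|=43/4
  updated: d(CDJO,EKQ)=109/4
6. join CDJO+EKQ (d=109/4) ⇒ CDEJKOQ; edges |CDJO|=37/8, |EKQ|=23/8
final tree: ((C:9,((D:1,J:1):11/4,O:15/4):21/4):37/8,((E:3,Q:3):31/4,K:43/4):23/8)
total length: 219/4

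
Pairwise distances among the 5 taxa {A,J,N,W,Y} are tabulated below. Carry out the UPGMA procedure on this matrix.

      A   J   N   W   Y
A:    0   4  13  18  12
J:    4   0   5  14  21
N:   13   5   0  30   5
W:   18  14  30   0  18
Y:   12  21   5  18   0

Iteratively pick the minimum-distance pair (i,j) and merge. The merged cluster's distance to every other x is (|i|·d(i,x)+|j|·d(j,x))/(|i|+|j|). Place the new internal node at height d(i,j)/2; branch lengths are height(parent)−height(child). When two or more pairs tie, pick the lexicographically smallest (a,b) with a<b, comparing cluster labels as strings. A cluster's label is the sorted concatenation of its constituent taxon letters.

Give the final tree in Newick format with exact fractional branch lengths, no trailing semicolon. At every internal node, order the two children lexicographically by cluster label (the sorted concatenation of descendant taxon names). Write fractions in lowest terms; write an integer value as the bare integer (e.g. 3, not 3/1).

(((A:2,J:2):35/8,(N:5/2,Y:5/2):31/8):29/8,W:10)

1. join A+J (d=4) ⇒ AJ; edges |A|=2, |J|=2
  updated: d(AJ,N)=9, d(AJ,W)=16, d(AJ,Y)=33/2
2. join N+Y (d=5) ⇒ NY; edges |N|=5/2, |Y|=5/2
  updated: d(AJ,NY)=51/4, d(NY,W)=24
3. join AJ+NY (d=51/4) ⇒ AJNY; edges |AJ|=35/8, |NY|=31/8
  updated: d(AJNY,W)=20
4. join AJNY+W (d=20) ⇒ AJNWY; edges |AJNY|=29/8, |W|=10
final tree: (((A:2,J:2):35/8,(N:5/2,Y:5/2):31/8):29/8,W:10)
total length: 247/8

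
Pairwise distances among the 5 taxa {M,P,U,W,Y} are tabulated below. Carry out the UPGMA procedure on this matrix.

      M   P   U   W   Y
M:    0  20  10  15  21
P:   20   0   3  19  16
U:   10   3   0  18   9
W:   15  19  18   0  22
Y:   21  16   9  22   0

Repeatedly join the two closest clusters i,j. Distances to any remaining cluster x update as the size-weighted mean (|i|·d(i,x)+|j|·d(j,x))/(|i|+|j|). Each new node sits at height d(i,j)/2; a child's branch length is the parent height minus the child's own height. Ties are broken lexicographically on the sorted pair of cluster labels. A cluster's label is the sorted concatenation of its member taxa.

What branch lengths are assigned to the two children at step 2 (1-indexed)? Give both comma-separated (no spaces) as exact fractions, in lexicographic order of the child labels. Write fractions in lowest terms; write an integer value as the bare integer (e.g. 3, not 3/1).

19/4,25/4

step 1: merge (P,U) at d=3; branch lengths P→3/2, U→3/2; new cluster PU
  updated: d(M,PU)=15, d(PU,W)=37/2, d(PU,Y)=25/2
step 2: merge (PU,Y) at d=25/2; branch lengths PU→19/4, Y→25/4; new cluster PUY
  updated: d(M,PUY)=17, d(PUY,W)=59/3
step 3: merge (M,W) at d=15; branch lengths M→15/2, W→15/2; new cluster MW
  updated: d(MW,PUY)=55/3
step 4: merge (MW,PUY) at d=55/3; branch lengths MW→5/3, PUY→35/12; new cluster MPUWY
final tree: ((M:15/2,W:15/2):5/3,((P:3/2,U:3/2):19/4,Y:25/4):35/12)
total length: 403/12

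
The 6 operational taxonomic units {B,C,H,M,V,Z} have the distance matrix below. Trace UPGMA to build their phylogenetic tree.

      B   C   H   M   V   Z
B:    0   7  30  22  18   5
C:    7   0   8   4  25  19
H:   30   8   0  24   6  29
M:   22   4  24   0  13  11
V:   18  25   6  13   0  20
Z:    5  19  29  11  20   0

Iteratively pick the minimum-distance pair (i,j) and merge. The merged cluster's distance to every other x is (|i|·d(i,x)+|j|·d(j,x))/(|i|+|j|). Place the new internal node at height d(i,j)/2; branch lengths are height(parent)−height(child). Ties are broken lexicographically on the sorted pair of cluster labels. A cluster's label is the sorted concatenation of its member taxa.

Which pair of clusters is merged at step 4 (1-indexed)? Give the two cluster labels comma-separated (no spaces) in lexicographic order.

BZ,CM

iteration 1: select C,M (d=4); attach at lengths (2, 2); label the merged cluster CM
  updated: d(B,CM)=29/2, d(CM,H)=16, d(CM,V)=19, d(CM,Z)=15
iteration 2: select B,Z (d=5); attach at lengths (5/2, 5/2); label the merged cluster BZ
  updated: d(BZ,CM)=59/4, d(BZ,H)=59/2, d(BZ,V)=19
iteration 3: select H,V (d=6); attach at lengths (3, 3); label the merged cluster HV
  updated: d(BZ,HV)=97/4, d(CM,HV)=35/2
iteration 4: select BZ,CM (d=59/4); attach at lengths (39/8, 43/8); label the merged cluster BCMZ
  updated: d(BCMZ,HV)=167/8
iteration 5: select BCMZ,HV (d=167/8); attach at lengths (49/16, 119/16); label the merged cluster BCHMVZ
final tree: (((B:5/2,Z:5/2):39/8,(C:2,M:2):43/8):49/16,(H:3,V:3):119/16)
total length: 143/4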